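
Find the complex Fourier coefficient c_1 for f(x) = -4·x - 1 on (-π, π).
Compute the real Fourier coefficients first: a_1 = 0, b_1 = -8.
Then c_1 = (a_1 − i·b_1)/2 = 4·i.

Final answer: 4·i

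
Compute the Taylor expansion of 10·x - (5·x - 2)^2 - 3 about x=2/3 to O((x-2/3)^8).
17/9 - 10·(x - 2/3)/3 - 25·(x - 2/3)^2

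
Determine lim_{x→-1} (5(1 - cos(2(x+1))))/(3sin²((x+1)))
Both numerator and denominator → 0 as x → -1; this is a 0/0 indeterminate form.
Expand each to leading order near x = -1: numerator ~ 10·(x + 1)^2, denominator ~ 3·(x + 1)^2.
The limit of the ratio is 10/3.

Final answer: 10/3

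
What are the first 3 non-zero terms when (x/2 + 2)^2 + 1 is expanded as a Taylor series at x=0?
x^2/4 + 2·x + 5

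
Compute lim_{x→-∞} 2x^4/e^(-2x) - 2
The quotient is an ∞/∞ indeterminate form as x → -∞.
Compare growth rates of the dominant terms (exponentials ≫ polynomials ≫ logarithms), or apply L'Hôpital's rule; the quotient → 0.
Adding the constant: 0 - 2 = -2. Limit = -2.

Final answer: -2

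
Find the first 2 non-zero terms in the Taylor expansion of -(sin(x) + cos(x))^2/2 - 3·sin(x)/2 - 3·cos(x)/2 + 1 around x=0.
-5·x/2 - 1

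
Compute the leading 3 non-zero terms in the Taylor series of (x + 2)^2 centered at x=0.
x^2 + 4·x + 4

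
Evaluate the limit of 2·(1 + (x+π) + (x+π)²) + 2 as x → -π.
Direct substitution at x = -π gives 4.

Final answer: 4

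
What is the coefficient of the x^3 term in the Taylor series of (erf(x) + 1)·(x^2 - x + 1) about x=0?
Expand to order 3: (erf(x) + 1)·(x^2 - x + 1) = 4·x^3/(3·√(π)) + x^2·(1 - 2/√(π)) + x·(-1 + 2/√(π)) + 1 + O(x^4).
The coefficient of x^3 is 4/(3·√(π)).

Final answer: 4/(3·√(π))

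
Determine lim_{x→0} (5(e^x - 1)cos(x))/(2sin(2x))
Both numerator and denominator → 0 as x → 0; this is a 0/0 indeterminate form.
Expand each to leading order near x = 0: numerator ~ 5·x, denominator ~ 4·x.
The limit of the ratio is 5/4.

Final answer: 5/4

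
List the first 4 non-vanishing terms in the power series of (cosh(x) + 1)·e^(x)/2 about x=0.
5·x^3/12 + 3·x^2/4 + x + 1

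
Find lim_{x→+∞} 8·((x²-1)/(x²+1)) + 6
Evaluate the dominant behaviour as x → +∞; each term tends to a finite value or vanishes.
Limit = 14.

Final answer: 14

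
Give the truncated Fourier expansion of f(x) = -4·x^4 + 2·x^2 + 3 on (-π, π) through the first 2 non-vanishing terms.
(-200 + 32·π^2)·cos(x) - 4·π^4/5 + 3 + 2·π^2/3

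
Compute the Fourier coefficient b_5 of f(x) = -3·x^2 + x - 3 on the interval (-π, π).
b_5 = (1/π) ∫_{-π}^{π} f(x)·sin(5x) dx.
Evaluate the integral (use parity and integration by parts as needed): b_5 = 2/5.

Final answer: 2/5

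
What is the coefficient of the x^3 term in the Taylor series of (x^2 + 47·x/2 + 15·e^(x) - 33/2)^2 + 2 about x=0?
Expand to order 3: (x^2 + 47·x/2 + 15·e^(x) - 33/2)^2 + 2 = 647·x^3 + 5827·x^2/4 - 231·x/2 + 17/4 + O(x^4).
The coefficient of x^3 is 647.

Final answer: 647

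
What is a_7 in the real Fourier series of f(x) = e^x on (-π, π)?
a_7 = (1/π) ∫_{-π}^{π} f(x)·cos(7x) dx.
Evaluate the integral (use parity and integration by parts as needed): a_7 = (1 - e^(2·π))·e^(-π)/(50·π).

Final answer: (1 - e^(2·π))·e^(-π)/(50·π)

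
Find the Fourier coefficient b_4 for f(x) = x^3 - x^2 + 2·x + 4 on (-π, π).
b_4 = (1/π) ∫_{-π}^{π} f(x)·sin(4x) dx.
Evaluate the integral (use parity and integration by parts as needed): b_4 = -π^2/2 - 13/16.

Final answer: -π^2/2 - 13/16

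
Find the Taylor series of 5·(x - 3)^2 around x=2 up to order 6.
5 - 10·(x - 2) + 5·(x - 2)^2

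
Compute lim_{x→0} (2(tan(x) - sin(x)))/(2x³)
Both numerator and denominator → 0 as x → 0; this is a 0/0 indeterminate form.
Expand each to leading order near x = 0: numerator ~ x^3, denominator ~ 2·x^3.
The limit of the ratio is 1/2.

Final answer: 1/2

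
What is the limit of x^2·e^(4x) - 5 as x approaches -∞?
The product is a 0·∞ indeterminate form at x → -∞.
Rewrite the product as x^2 / e^(-4x) (an ∞/∞ form) and apply L'Hôpital, or use the standard hierarchy e^(4|x|) ≫ |x^2| as x → -∞.
The indeterminate product → 0, so the limit = -5.

Final answer: -5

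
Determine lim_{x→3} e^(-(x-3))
Direct substitution at x = 3 gives 1.

Final answer: 1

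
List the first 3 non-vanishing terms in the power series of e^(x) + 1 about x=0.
x^2/2 + x + 2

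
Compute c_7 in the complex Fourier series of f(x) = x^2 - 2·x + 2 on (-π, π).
Compute the real Fourier coefficients first: a_7 = -4/49, b_7 = -4/7.
Then c_7 = (a_7 − i·b_7)/2 = -2/49 + 2·i/7.

Final answer: -2/49 + 2·i/7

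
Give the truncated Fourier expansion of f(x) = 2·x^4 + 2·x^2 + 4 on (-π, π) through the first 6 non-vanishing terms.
(88 - 16·π^2)·cos(x) + (-4 + 4·π^2)·cos(2·x) + (8/27 - 16·π^2/9)·cos(3·x) + (1/8 + π^2)·cos(4·x) + (-16·π^2/25 - 104/625)·cos(5·x) + 4 + 2·π^2/3 + 2·π^4/5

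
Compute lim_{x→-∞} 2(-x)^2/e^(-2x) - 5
The quotient is an ∞/∞ indeterminate form as x → -∞.
Compare growth rates of the dominant terms (exponentials ≫ polynomials ≫ logarithms), or apply L'Hôpital's rule; the quotient → 0.
Adding the constant: 0 - 5 = -5. Limit = -5.

Final answer: -5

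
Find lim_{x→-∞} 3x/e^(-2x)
This is an ∞/∞ indeterminate form as x → -∞.
Compare growth rates of the dominant terms (exponentials ≫ polynomials ≫ logarithms), or apply L'Hôpital's rule; the quotient → 0.
Limit = 0.

Final answer: 0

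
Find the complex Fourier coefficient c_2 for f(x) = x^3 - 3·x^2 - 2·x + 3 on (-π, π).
Compute the real Fourier coefficients first: a_2 = -3, b_2 = 7/2 - π^2.
Then c_2 = (a_2 − i·b_2)/2 = -3/2 - 7·i/4 + i·π^2/2.

Final answer: -3/2 - 7·i/4 + i·π^2/2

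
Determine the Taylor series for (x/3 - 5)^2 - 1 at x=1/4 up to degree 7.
3337/144 - 59·(x - 1/4)/18 + (x - 1/4)^2/9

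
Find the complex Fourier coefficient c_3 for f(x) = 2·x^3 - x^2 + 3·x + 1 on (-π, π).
Compute the real Fourier coefficients first: a_3 = 4/9, b_3 = 10/9 + 4·π^2/3.
Then c_3 = (a_3 − i·b_3)/2 = 2/9 - 2·i·π^2/3 - 5·i/9.

Final answer: 2/9 - 2·i·π^2/3 - 5·i/9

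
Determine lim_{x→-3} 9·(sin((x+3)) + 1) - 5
Direct substitution at x = -3 gives 4.

Final answer: 4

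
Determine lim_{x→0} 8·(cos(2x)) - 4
Direct substitution at x = 0 gives 4.

Final answer: 4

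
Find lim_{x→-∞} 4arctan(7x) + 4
Evaluate the dominant behaviour as x → -∞; each term tends to a finite value or vanishes.
Limit = 4 - 2·π.

Final answer: 4 - 2·π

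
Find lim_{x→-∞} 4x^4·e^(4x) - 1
The product is a 0·∞ indeterminate form at x → -∞.
Rewrite the product as 4x^4 / e^(-4x) (an ∞/∞ form) and apply L'Hôpital, or use the standard hierarchy e^(4|x|) ≫ |x^4| as x → -∞.
The indeterminate product → 0, so the limit = -1.

Final answer: -1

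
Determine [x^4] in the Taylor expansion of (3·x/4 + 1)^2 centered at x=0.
Expand to order 4: (3·x/4 + 1)^2 = 9·x^2/16 + 3·x/2 + 1 + O(x^5).
The coefficient of x^4 is 0.

Final answer: 0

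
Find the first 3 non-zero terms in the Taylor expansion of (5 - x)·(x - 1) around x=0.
-x^2 + 6·x - 5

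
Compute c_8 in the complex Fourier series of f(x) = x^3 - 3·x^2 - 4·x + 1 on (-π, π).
Compute the real Fourier coefficients first: a_8 = -3/16, b_8 = 131/128 - π^2/4.
Then c_8 = (a_8 − i·b_8)/2 = -3/32 - 131·i/256 + i·π^2/8.

Final answer: -3/32 - 131·i/256 + i·π^2/8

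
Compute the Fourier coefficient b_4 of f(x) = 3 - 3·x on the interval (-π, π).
b_4 = (1/π) ∫_{-π}^{π} f(x)·sin(4x) dx.
Evaluate the integral (use parity and integration by parts as needed): b_4 = 3/2.

Final answer: 3/2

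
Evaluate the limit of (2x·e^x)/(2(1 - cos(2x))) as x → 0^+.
Both numerator and denominator → 0 as x → 0^+; this is a 0/0 indeterminate form.
Expand each to leading order near x = 0: numerator ~ 2·x, denominator ~ 4·x^2.
The limit of the ratio is ∞.

Final answer: ∞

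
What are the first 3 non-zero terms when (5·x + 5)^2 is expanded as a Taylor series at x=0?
25·x^2 + 50·x + 25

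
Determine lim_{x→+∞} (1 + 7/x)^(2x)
As x → +∞: write (1 + 7/x)^(2x) = ((1 + 7/x)^x)^2 → (e^7)^2 = e^14.
Limit = e^(14).

Final answer: e^(14)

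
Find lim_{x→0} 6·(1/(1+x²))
Direct substitution at x = 0 gives 6.

Final answer: 6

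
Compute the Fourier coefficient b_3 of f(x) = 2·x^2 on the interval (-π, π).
b_3 = (1/π) ∫_{-π}^{π} f(x)·sin(3x) dx.
Evaluate the integral (use parity and integration by parts as needed): b_3 = 0.

Final answer: 0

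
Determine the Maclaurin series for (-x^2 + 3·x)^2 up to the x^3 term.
-6·x^3 + 9·x^2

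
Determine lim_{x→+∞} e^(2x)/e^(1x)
This is an ∞/∞ indeterminate form as x → +∞.
Rewrite e^(2x)/e^(1x) = e^((2−1)x) = e^(x); the exponent coefficient is 1 > 0 so e^(x) → ∞.
Limit = ∞.

Final answer: ∞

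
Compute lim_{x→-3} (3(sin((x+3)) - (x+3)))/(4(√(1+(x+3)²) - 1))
Both numerator and denominator → 0 as x → -3; this is a 0/0 indeterminate form.
Expand each to leading order near x = -3: numerator ~ -(x + 3)^3/2, denominator ~ 2·(x + 3)^2.
The limit of the ratio is 0.

Final answer: 0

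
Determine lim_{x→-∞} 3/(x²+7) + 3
Evaluate the dominant behaviour as x → -∞; each term tends to a finite value or vanishes.
Limit = 3.

Final answer: 3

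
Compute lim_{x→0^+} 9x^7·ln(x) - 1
The product is a 0·∞ indeterminate form at x → 0⁺.
Rewrite the product as 9·ln(x) / x^(-7) and apply L'Hôpital, or use the standard hierarchy x^(-7) ≫ |ln x| as x → 0⁺.
The indeterminate product → 0, so the limit = -1.

Final answer: -1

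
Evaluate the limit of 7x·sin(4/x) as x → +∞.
As x → +∞: let u = 4/x → 0⁺; then 7·x·sin(4/x) = 7·4·sin(u)/u → 7·4·1 = 28.
Limit = 28.

Final answer: 28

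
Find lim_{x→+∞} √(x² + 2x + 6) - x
This is an ∞ − ∞ indeterminate form.
Multiply and divide by the conjugate √(x²+2x + 6) + x; the x² terms cancel, leaving (2x + 6)/(√(x²+2x + 6)+x) → 2/2 = 1.
Limit = 1.

Final answer: 1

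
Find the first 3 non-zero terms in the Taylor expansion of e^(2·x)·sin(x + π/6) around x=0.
x^2·(3/4 + √(3)) + x·(√(3)/2 + 1) + 1/2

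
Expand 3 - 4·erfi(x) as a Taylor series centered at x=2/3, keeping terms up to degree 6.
-4·erfi(2/3) + 3 - 8·e^(4/9)·(x - 2/3)/√(π) - 16·e^(4/9)·(x - 2/3)^2/(3·√(π)) - 136·e^(4/9)·(x - 2/3)^3/(27·√(π)) - 280·e^(4/9)·(x - 2/3)^4/(81·√(π)) - 2956·e^(4/9)·(x - 2/3)^5/(1215·√(π)) - 15992·e^(4/9)·(x - 2/3)^6/(10935·√(π))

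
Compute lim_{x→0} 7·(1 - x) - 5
Direct substitution at x = 0 gives 2.

Final answer: 2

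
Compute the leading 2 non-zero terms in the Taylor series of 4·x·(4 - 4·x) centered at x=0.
-16·x^2 + 16·x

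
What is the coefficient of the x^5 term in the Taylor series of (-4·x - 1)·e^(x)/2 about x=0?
Expand to order 5: (-4·x - 1)·e^(x)/2 = -7·x^5/80 - 17·x^4/48 - 13·x^3/12 - 9·x^2/4 - 5·x/2 - 1/2 + O(x^6).
The coefficient of x^5 is -7/80.

Final answer: -7/80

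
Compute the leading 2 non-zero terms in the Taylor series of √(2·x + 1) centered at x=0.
x + 1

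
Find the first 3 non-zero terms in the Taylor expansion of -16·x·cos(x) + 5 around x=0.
8·x^3 - 16·x + 5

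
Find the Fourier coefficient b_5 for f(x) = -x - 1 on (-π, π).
b_5 = (1/π) ∫_{-π}^{π} f(x)·sin(5x) dx.
Evaluate the integral (use parity and integration by parts as needed): b_5 = -2/5.

Final answer: -2/5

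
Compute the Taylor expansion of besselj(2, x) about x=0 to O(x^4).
x^2/8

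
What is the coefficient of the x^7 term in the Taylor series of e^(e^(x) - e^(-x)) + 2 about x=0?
Expand to order 7: e^(e^(x) - e^(-x)) + 2 = 989·x^7/2520 + 28·x^6/45 + 19·x^5/20 + 4·x^4/3 + 5·x^3/3 + 2·x^2 + 2·x + 3 + O(x^8).
The coefficient of x^7 is 989/2520.

Final answer: 989/2520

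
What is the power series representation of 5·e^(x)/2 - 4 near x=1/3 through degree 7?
-4 + 5·e^(1/3)/2 + 5·e^(1/3)·(x - 1/3)/2 + 5·e^(1/3)·(x - 1/3)^2/4 + 5·e^(1/3)·(x - 1/3)^3/12 + 5·e^(1/3)·(x - 1/3)^4/48 + e^(1/3)·(x - 1/3)^5/48 + e^(1/3)·(x - 1/3)^6/288 + e^(1/3)·(x - 1/3)^7/2016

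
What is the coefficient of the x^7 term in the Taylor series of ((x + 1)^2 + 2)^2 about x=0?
Expand to order 7: ((x + 1)^2 + 2)^2 = x^4 + 4·x^3 + 10·x^2 + 12·x + 9 + O(x^8).
The coefficient of x^7 is 0.

Final answer: 0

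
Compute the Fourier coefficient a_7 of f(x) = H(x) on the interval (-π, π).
a_7 = (1/π) ∫_{-π}^{π} f(x)·cos(7x) dx.
Evaluate the integral (use parity and integration by parts as needed): a_7 = 0.

Final answer: 0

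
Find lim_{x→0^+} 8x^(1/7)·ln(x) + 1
The product is a 0·∞ indeterminate form at x → 0⁺.
Rewrite the product as 8·ln(x) / x^(-1/7) and apply L'Hôpital, or use the standard hierarchy x^(-1/7) ≫ |ln x| as x → 0⁺.
The indeterminate product → 0, so the limit = 1.

Final answer: 1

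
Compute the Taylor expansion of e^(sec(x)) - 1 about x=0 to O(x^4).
e·x^2/2 - 1 + e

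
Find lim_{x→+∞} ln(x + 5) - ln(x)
This is an ∞ − ∞ indeterminate form.
Combine the logarithms: ln(x+5) − ln(x) = ln((x+5)/(x)) = ln(1 + 5/(x)) → ln(1) = 0.
Limit = 0.

Final answer: 0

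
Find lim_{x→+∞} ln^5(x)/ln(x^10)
This is an ∞/∞ indeterminate form as x → +∞.
Write ln(x^10) = 10·ln(x), reducing the quotient to ln^4(x)/10 → ∞.
Limit = ∞.

Final answer: ∞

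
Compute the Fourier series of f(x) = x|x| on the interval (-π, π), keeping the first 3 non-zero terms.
(-8 + 2·π^2)·sin(x)/π - π·sin(2·x) + (-8 + 18·π^2)·sin(3·x)/(27·π)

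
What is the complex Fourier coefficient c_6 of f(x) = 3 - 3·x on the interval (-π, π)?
Compute the real Fourier coefficients first: a_6 = 0, b_6 = 1.
Then c_6 = (a_6 − i·b_6)/2 = -i/2.

Final answer: -i/2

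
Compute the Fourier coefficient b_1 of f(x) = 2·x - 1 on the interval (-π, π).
b_1 = (1/π) ∫_{-π}^{π} f(x)·sin(1x) dx.
Evaluate the integral (use parity and integration by parts as needed): b_1 = 4.

Final answer: 4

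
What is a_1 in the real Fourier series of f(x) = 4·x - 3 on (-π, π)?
a_1 = (1/π) ∫_{-π}^{π} f(x)·cos(1x) dx.
Evaluate the integral (use parity and integration by parts as needed): a_1 = 0.

Final answer: 0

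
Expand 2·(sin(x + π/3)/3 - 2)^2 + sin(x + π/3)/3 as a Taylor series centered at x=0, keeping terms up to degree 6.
x^6·(2·(-2 + √(3)/6)^2·(-29/(12960·(-2 + √(3)/6)^2) - √(3)/(2160·(-2 + √(3)/6))) - √(3)/4320) + x^5·(1/720 + 2·(-2 + √(3)/6)^2·(1/(360·(-2 + √(3)/6)) + √(3)/(144·(-2 + √(3)/6)^2))) + x^4·(2·(-2 + √(3)/6)^2·(√(3)/(72·(-2 + √(3)/6)) + 5/(432·(-2 + √(3)/6)^2)) + √(3)/144) + x^3·(-1/36 + 2·(-2 + √(3)/6)^2·(-√(3)/(36·(-2 + √(3)/6)^2) - 1/(18·(-2 + √(3)/6)))) + x^2·(-√(3)/12 + 2·(-2 + √(3)/6)^2·(1/(36·(-2 + √(3)/6)^2) - √(3)/(6·(-2 + √(3)/6)))) + x·(-7/6 + √(3)/9) + √(3)/6 + 2·(-2 + √(3)/6)^2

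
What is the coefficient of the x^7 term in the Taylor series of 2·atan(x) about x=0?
Expand to order 7: 2·atan(x) = -2·x^7/7 + 2·x^5/5 - 2·x^3/3 + 2·x + O(x^8).
The coefficient of x^7 is -2/7.

Final answer: -2/7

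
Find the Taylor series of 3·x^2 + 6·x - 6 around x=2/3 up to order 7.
-2/3 + 10·(x - 2/3) + 3·(x - 2/3)^2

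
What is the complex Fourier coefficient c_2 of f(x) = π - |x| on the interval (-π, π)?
Compute the real Fourier coefficients first: a_2 = 0, b_2 = 0.
Then c_2 = (a_2 − i·b_2)/2 = 0.

Final answer: 0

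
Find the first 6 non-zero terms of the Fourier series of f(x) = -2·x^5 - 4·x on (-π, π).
(-488 - 4·π^4 + 80·π^2)·sin(x) + (-10·π^2 + 19 + 2·π^4)·sin(2·x) + (-4·π^4/3 - 376/81 + 80·π^2/27)·sin(3·x) + (-5·π^2/4 + 79/32 + π^4)·sin(4·x) + (-4·π^4/5 - 1096/625 + 16·π^2/25)·sin(5·x) + (-10·π^2/27 + 113/81 + 2·π^4/3)·sin(6·x)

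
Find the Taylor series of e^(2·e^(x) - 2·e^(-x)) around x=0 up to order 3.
34·x^3/3 + 8·x^2 + 4·x + 1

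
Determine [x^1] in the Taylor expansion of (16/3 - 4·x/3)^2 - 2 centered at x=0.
Expand to order 1: (16/3 - 4·x/3)^2 - 2 = 238/9 - 128·x/9 + O(x^2).
The coefficient of x^1 is -128/9.

Final answer: -128/9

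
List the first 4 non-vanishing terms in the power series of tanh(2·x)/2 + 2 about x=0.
32·x^5/15 - 4·x^3/3 + x + 2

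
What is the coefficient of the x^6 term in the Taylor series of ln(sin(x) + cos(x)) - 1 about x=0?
Expand to order 6: ln(sin(x) + cos(x)) - 1 = -32·x^6/45 + 2·x^5/3 - 2·x^4/3 + 2·x^3/3 - x^2 + x - 1 + O(x^7).
The coefficient of x^6 is -32/45.

Final answer: -32/45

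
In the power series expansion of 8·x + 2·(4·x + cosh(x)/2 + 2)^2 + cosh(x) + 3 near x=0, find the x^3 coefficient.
Expand to order 3: 8·x + 2·(4·x + cosh(x)/2 + 2)^2 + cosh(x) + 3 = 4·x^3 + 35·x^2 + 48·x + 33/2 + O(x^4).
The coefficient of x^3 is 4.

Final answer: 4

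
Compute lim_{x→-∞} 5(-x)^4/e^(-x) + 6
The quotient is an ∞/∞ indeterminate form as x → -∞.
Compare growth rates of the dominant terms (exponentials ≫ polynomials ≫ logarithms), or apply L'Hôpital's rule; the quotient → 0.
Adding the constant: 0 + 6 = 6. Limit = 6.

Final answer: 6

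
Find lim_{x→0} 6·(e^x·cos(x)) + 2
Direct substitution at x = 0 gives 8.

Final answer: 8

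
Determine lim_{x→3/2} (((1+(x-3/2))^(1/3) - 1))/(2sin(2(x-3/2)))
Both numerator and denominator → 0 as x → 3/2; this is a 0/0 indeterminate form.
Expand each to leading order near x = 3/2: numerator ~ (x - 3/2)/3, denominator ~ 4·(x - 3/2).
The limit of the ratio is 1/12.

Final answer: 1/12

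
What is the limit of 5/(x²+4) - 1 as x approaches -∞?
Evaluate the dominant behaviour as x → -∞; each term tends to a finite value or vanishes.
Limit = -1.

Final answer: -1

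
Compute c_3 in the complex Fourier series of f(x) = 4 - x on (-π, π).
Compute the real Fourier coefficients first: a_3 = 0, b_3 = -2/3.
Then c_3 = (a_3 − i·b_3)/2 = i/3.

Final answer: i/3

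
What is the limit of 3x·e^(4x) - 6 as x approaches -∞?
The product is a 0·∞ indeterminate form at x → -∞.
Rewrite the product as 3x / e^(-4x) (an ∞/∞ form) and apply L'Hôpital, or use the standard hierarchy e^(4|x|) ≫ |x| as x → -∞.
The indeterminate product → 0, so the limit = -6.

Final answer: -6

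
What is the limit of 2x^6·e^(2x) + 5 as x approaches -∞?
The product is a 0·∞ indeterminate form at x → -∞.
Rewrite the product as 2x^6 / e^(-2x) (an ∞/∞ form) and apply L'Hôpital, or use the standard hierarchy e^(2|x|) ≫ |x^6| as x → -∞.
The indeterminate product → 0, so the limit = 5.

Final answer: 5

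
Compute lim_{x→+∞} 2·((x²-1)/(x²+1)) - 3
Evaluate the dominant behaviour as x → +∞; each term tends to a finite value or vanishes.
Limit = -1.

Final answer: -1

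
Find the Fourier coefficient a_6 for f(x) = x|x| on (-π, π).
a_6 = (1/π) ∫_{-π}^{π} f(x)·cos(6x) dx.
Evaluate the integral (use parity and integration by parts as needed): a_6 = 0.

Final answer: 0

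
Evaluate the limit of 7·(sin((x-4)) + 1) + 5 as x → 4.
Direct substitution at x = 4 gives 12.

Final answer: 12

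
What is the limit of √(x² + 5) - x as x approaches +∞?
This is an ∞ − ∞ indeterminate form.
Multiply and divide by the conjugate √(x²+5) + x; the x² terms cancel, leaving 5/(√(x²+5)+x) → 0.
Limit = 0.

Final answer: 0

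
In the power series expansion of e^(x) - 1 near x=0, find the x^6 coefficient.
Expand to order 6: e^(x) - 1 = x^6/720 + x^5/120 + x^4/24 + x^3/6 + x^2/2 + x + O(x^7).
The coefficient of x^6 is 1/720.

Final answer: 1/720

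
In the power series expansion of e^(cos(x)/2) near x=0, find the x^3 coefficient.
Expand to order 3: e^(cos(x)/2) = -x^2·e^(1/2)/4 + e^(1/2) + O(x^4).
The coefficient of x^3 is 0.

Final answer: 0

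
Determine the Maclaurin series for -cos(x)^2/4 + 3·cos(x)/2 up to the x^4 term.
-x^4/48 - x^2/2 + 5/4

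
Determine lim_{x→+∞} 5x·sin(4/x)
As x → +∞: let u = 4/x → 0⁺; then 5·x·sin(4/x) = 5·4·sin(u)/u → 5·4·1 = 20.
Limit = 20.

Final answer: 20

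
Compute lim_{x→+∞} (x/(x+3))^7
As x → +∞: x/(x+3) = 1/(1 + 3/x) → 1, and the 7th power of a limit-1 base also → 1.
Limit = 1.

Final answer: 1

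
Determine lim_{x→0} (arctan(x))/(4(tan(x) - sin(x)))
Both numerator and denominator → 0 as x → 0; this is a 0/0 indeterminate form.
Expand each to leading order near x = 0: numerator ~ x, denominator ~ 2·x^3.
The limit of the ratio is ∞.

Final answer: ∞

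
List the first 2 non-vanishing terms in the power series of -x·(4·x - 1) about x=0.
-4·x^2 + x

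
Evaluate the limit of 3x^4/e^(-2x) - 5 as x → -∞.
The quotient is an ∞/∞ indeterminate form as x → -∞.
Compare growth rates of the dominant terms (exponentials ≫ polynomials ≫ logarithms), or apply L'Hôpital's rule; the quotient → 0.
Adding the constant: 0 - 5 = -5. Limit = -5.

Final answer: -5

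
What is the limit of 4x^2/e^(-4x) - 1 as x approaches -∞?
The quotient is an ∞/∞ indeterminate form as x → -∞.
Compare growth rates of the dominant terms (exponentials ≫ polynomials ≫ logarithms), or apply L'Hôpital's rule; the quotient → 0.
Adding the constant: 0 - 1 = -1. Limit = -1.

Final answer: -1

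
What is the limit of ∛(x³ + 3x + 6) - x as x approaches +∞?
This is an ∞ − ∞ indeterminate form.
Multiply by (A² + AB + B²)/(A² + AB + B²) where A = ∛(x³+3x + 6), B = x to use A³ − B³ = (A−B)(A²+AB+B²); the x³ terms cancel, leaving (3x + 6)/(A²+AB+B²) with denominator ~ 3x², so the limit is 0.
Limit = 0.

Final answer: 0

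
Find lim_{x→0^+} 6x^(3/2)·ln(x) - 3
The product is a 0·∞ indeterminate form at x → 0⁺.
Rewrite the product as 6·ln(x) / x^(-3/2) and apply L'Hôpital, or use the standard hierarchy x^(-3/2) ≫ |ln x| as x → 0⁺.
The indeterminate product → 0, so the limit = -3.

Final answer: -3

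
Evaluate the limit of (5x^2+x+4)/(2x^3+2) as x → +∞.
This is an ∞/∞ indeterminate form as x → +∞.
Divide numerator and denominator by x^3 and let the lower-order terms vanish; the numerator's degree 2 is below the denominator's degree 3, so the quotient → 0.
Limit = 0.

Final answer: 0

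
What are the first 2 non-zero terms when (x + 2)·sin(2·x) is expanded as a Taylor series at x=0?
2·x^2 + 4·x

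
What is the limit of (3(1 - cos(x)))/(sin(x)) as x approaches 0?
Both numerator and denominator → 0 as x → 0; this is a 0/0 indeterminate form.
Expand each to leading order near x = 0: numerator ~ 3·x^2/2, denominator ~ x.
The limit of the ratio is 0.

Final answer: 0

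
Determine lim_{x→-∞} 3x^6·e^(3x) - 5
The product is a 0·∞ indeterminate form at x → -∞.
Rewrite the product as 3x^6 / e^(-3x) (an ∞/∞ form) and apply L'Hôpital, or use the standard hierarchy e^(3|x|) ≫ |x^6| as x → -∞.
The indeterminate product → 0, so the limit = -5.

Final answer: -5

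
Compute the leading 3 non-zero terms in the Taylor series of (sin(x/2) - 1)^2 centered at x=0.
x^2/4 - x + 1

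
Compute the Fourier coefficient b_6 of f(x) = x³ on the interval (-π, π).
b_6 = (1/π) ∫_{-π}^{π} f(x)·sin(6x) dx.
Evaluate the integral (use parity and integration by parts as needed): b_6 = 1/18 - π^2/3.

Final answer: 1/18 - π^2/3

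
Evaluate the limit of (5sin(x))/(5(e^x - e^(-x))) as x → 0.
Both numerator and denominator → 0 as x → 0; this is a 0/0 indeterminate form.
Expand each to leading order near x = 0: numerator ~ 5·x, denominator ~ 10·x.
The limit of the ratio is 1/2.

Final answer: 1/2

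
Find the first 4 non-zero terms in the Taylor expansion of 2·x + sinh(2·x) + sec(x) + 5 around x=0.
4·x^3/3 + x^2/2 + 4·x + 6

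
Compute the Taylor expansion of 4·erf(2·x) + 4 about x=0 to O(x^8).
-512·x^7/(21·√(π)) + 128·x^5/(5·√(π)) - 64·x^3/(3·√(π)) + 16·x/√(π) + 4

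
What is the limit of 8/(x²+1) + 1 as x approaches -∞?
Evaluate the dominant behaviour as x → -∞; each term tends to a finite value or vanishes.
Limit = 1.

Final answer: 1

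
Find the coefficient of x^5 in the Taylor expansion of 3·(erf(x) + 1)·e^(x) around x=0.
Expand to order 5: 3·(erf(x) + 1)·e^(x) = x^5·(1/40 - 3/(20·√(π))) + x^4·(1/8 - 1/√(π)) + x^3·(1/2 + 1/√(π)) + x^2·(3/2 + 6/√(π)) + x·(3 + 6/√(π)) + 3 + O(x^6).
The coefficient of x^5 is 1/40 - 3/(20·√(π)).

Final answer: 1/40 - 3/(20·√(π))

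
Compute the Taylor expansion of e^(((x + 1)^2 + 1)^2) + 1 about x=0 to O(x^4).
460·x^3·e^(4)/3 + 40·x^2·e^(4) + 8·x·e^(4) + 1 + e^(4)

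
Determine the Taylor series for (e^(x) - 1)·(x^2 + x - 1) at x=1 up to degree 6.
-1 + e + (-3 + 4·e)·(x - 1) + (-1 + 9·e/2)·(x - 1)^2 + 8·e·(x - 1)^3/3 + 25·e·(x - 1)^4/24 + 3·e·(x - 1)^5/10 + 49·e·(x - 1)^6/720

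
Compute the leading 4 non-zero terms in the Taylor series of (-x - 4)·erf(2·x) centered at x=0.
16·x^4/(3·√(π)) + 64·x^3/(3·√(π)) - 4·x^2/√(π) - 16·x/√(π)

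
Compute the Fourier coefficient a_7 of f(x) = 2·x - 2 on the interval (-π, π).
a_7 = (1/π) ∫_{-π}^{π} f(x)·cos(7x) dx.
Evaluate the integral (use parity and integration by parts as needed): a_7 = 0.

Final answer: 0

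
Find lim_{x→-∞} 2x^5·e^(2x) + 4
The product is a 0·∞ indeterminate form at x → -∞.
Rewrite the product as 2x^5 / e^(-2x) (an ∞/∞ form) and apply L'Hôpital, or use the standard hierarchy e^(2|x|) ≫ |x^5| as x → -∞.
The indeterminate product → 0, so the limit = 4.

Final answer: 4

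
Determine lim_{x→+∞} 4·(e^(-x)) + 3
Evaluate the dominant behaviour as x → +∞; each term tends to a finite value or vanishes.
Limit = 3.

Final answer: 3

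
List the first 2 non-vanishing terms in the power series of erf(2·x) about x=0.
-16·x^3/(3·√(π)) + 4·x/√(π)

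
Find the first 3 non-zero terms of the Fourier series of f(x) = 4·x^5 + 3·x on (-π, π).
(-160·π^2 + 8·π^4 + 966)·sin(x) + (-4·π^4 - 33 + 20·π^2)·sin(2·x) + (-160·π^2/27 + 482/81 + 8·π^4/3)·sin(3·x)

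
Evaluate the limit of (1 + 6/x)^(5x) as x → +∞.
As x → +∞: write (1 + 6/x)^(5x) = ((1 + 6/x)^x)^5 → (e^6)^5 = e^30.
Limit = e^(30).

Final answer: e^(30)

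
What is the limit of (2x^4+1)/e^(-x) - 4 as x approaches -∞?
The quotient is an ∞/∞ indeterminate form as x → -∞.
Compare growth rates of the dominant terms (exponentials ≫ polynomials ≫ logarithms), or apply L'Hôpital's rule; the quotient → 0.
Adding the constant: 0 - 4 = -4. Limit = -4.

Final answer: -4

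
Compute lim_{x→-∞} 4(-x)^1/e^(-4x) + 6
The quotient is an ∞/∞ indeterminate form as x → -∞.
Compare growth rates of the dominant terms (exponentials ≫ polynomials ≫ logarithms), or apply L'Hôpital's rule; the quotient → 0.
Adding the constant: 0 + 6 = 6. Limit = 6.

Final answer: 6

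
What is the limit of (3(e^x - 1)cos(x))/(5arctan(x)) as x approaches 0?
Both numerator and denominator → 0 as x → 0; this is a 0/0 indeterminate form.
Expand each to leading order near x = 0: numerator ~ 3·x, denominator ~ 5·x.
The limit of the ratio is 3/5.

Final answer: 3/5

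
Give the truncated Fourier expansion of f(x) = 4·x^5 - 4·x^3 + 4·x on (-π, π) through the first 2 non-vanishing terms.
(-168·π^2 + 8·π^4 + 1016)·sin(x) + (-4·π^4 - 40 + 24·π^2)·sin(2·x)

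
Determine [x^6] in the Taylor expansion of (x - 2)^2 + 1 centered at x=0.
Expand to order 6: (x - 2)^2 + 1 = x^2 - 4·x + 5 + O(x^7).
The coefficient of x^6 is 0.

Final answer: 0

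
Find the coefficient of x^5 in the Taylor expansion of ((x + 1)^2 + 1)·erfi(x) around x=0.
Expand to order 5: ((x + 1)^2 + 1)·erfi(x) = 16·x^5/(15·√(π)) + 4·x^4/(3·√(π)) + 10·x^3/(3·√(π)) + 4·x^2/√(π) + 4·x/√(π) + O(x^6).
The coefficient of x^5 is 16/(15·√(π)).

Final answer: 16/(15·√(π))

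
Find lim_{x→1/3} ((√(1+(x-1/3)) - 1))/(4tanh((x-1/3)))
Both numerator and denominator → 0 as x → 1/3; this is a 0/0 indeterminate form.
Expand each to leading order near x = 1/3: numerator ~ (x - 1/3)/2, denominator ~ 4·(x - 1/3).
The limit of the ratio is 1/8.

Final answer: 1/8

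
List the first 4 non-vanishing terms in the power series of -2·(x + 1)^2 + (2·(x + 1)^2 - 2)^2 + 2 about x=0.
4·x^4 + 16·x^3 + 14·x^2 - 4·x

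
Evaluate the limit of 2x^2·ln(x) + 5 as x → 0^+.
The product is a 0·∞ indeterminate form at x → 0⁺.
Rewrite the product as 2·ln(x) / x^(-2) and apply L'Hôpital, or use the standard hierarchy x^(-2) ≫ |ln x| as x → 0⁺.
The indeterminate product → 0, so the limit = 5.

Final answer: 5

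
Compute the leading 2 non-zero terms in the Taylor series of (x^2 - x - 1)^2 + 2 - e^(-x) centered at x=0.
3·x + 2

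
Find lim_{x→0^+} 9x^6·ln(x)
This is a 0·∞ indeterminate form at x → 0⁺.
Rewrite the product as 9·ln(x) / x^(-6) and apply L'Hôpital, or use the standard hierarchy x^(-6) ≫ |ln x| as x → 0⁺.
The indeterminate product → 0, so the limit = 0.

Final answer: 0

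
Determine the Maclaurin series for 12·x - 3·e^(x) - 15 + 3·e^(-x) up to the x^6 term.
-x^5/20 - x^3 + 6·x - 15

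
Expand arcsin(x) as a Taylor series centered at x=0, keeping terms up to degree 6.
3·x^5/40 + x^3/6 + x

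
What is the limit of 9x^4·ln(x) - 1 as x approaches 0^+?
The product is a 0·∞ indeterminate form at x → 0⁺.
Rewrite the product as 9·ln(x) / x^(-4) and apply L'Hôpital, or use the standard hierarchy x^(-4) ≫ |ln x| as x → 0⁺.
The indeterminate product → 0, so the limit = -1.

Final answer: -1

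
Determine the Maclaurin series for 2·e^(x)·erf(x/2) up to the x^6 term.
x^6/(720·√(π)) + x^5/(80·√(π)) + x^4/(6·√(π)) + 5·x^3/(6·√(π)) + 2·x^2/√(π) + 2·x/√(π)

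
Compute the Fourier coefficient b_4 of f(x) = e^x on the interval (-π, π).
b_4 = (1/π) ∫_{-π}^{π} f(x)·sin(4x) dx.
Evaluate the integral (use parity and integration by parts as needed): b_4 = (4 - 4·e^(2·π))·e^(-π)/(17·π).

Final answer: (4 - 4·e^(2·π))·e^(-π)/(17·π)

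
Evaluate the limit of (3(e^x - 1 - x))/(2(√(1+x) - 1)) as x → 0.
Both numerator and denominator → 0 as x → 0; this is a 0/0 indeterminate form.
Expand each to leading order near x = 0: numerator ~ 3·x^2/2, denominator ~ x.
The limit of the ratio is 0.

Final answer: 0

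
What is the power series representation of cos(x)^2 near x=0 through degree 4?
x^4/3 - x^2 + 1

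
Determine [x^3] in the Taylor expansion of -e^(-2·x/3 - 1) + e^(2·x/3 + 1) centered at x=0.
Expand to order 3: -e^(-2·x/3 - 1) + e^(2·x/3 + 1) = x^3·(4·e^(-1)/81 + 4·e/81) + x^2·(-2·e^(-1)/9 + 2·e/9) + x·(2·e^(-1)/3 + 2·e/3) - e^(-1) + e + O(x^4).
The coefficient of x^3 is 4·e^(-1)/81 + 4·e/81.

Final answer: 4·e^(-1)/81 + 4·e/81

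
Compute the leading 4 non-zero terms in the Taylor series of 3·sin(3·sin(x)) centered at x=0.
-274·x^7/35 + 129·x^5/10 - 15·x^3 + 9·x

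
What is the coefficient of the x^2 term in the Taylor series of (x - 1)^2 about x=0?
Expand to order 2: (x - 1)^2 = x^2 - 2·x + 1 + O(x^3).
The coefficient of x^2 is 1.

Final answer: 1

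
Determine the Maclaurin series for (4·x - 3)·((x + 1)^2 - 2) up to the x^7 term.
4·x^3 + 5·x^2 - 10·x + 3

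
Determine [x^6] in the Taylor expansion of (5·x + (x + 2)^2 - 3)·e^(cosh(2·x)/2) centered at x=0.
Expand to order 6: (5·x + (x + 2)^2 - 3)·e^(cosh(2·x)/2) = 62·x^6·e^(1/2)/45 + 15·x^5·e^(1/2)/2 + 11·x^4·e^(1/2)/6 + 9·x^3·e^(1/2) + 2·x^2·e^(1/2) + 9·x·e^(1/2) + e^(1/2) + O(x^7).
The coefficient of x^6 is 62·e^(1/2)/45.

Final answer: 62·e^(1/2)/45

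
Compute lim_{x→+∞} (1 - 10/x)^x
As x → +∞: this is the defining limit (1 - 10/x)^x → e^(-10).
Limit = e^(-10).

Final answer: e^(-10)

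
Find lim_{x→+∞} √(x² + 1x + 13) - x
This is an ∞ − ∞ indeterminate form.
Multiply and divide by the conjugate √(x²+1x + 13) + x; the x² terms cancel, leaving (1x + 13)/(√(x²+1x + 13)+x) → 1/2.
Limit = 1/2.

Final answer: 1/2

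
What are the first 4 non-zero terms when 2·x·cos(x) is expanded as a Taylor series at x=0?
-x^7/360 + x^5/12 - x^3 + 2·x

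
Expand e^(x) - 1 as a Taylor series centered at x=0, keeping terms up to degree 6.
x^6/720 + x^5/120 + x^4/24 + x^3/6 + x^2/2 + x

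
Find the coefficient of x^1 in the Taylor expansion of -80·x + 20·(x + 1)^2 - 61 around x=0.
Expand to order 1: -80·x + 20·(x + 1)^2 - 61 = -40·x - 41 + O(x^2).
The coefficient of x^1 is -40.

Final answer: -40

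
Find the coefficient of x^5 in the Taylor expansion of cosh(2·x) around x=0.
Expand to order 5: cosh(2·x) = 2·x^4/3 + 2·x^2 + 1 + O(x^6).
The coefficient of x^5 is 0.

Final answer: 0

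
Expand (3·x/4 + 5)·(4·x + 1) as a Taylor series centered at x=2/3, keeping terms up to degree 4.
121/6 + 99·(x - 2/3)/4 + 3·(x - 2/3)^2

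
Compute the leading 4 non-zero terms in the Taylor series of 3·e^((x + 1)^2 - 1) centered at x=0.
10·x^3 + 9·x^2 + 6·x + 3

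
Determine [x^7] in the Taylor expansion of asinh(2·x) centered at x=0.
Expand to order 7: asinh(2·x) = -40·x^7/7 + 12·x^5/5 - 4·x^3/3 + 2·x + O(x^8).
The coefficient of x^7 is -40/7.

Final answer: -40/7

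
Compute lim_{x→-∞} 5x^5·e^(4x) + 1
The product is a 0·∞ indeterminate form at x → -∞.
Rewrite the product as 5x^5 / e^(-4x) (an ∞/∞ form) and apply L'Hôpital, or use the standard hierarchy e^(4|x|) ≫ |x^5| as x → -∞.
The indeterminate product → 0, so the limit = 1.

Final answer: 1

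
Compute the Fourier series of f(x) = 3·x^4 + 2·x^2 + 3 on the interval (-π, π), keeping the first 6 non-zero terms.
(136 - 24·π^2)·cos(x) + (-7 + 6·π^2)·cos(2·x) + (8/9 - 8·π^2/3)·cos(3·x) + (-1/16 + 3·π^2/2)·cos(4·x) + (-24·π^2/25 - 56/625)·cos(5·x) + 3 + 2·π^2/3 + 3·π^4/5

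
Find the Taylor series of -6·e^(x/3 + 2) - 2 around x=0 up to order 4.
-x^4·e^(2)/324 - x^3·e^(2)/27 - x^2·e^(2)/3 - 2·x·e^(2) - 6·e^(2) - 2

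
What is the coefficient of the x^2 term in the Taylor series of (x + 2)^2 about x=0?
Expand to order 2: (x + 2)^2 = x^2 + 4·x + 4 + O(x^3).
The coefficient of x^2 is 1.

Final answer: 1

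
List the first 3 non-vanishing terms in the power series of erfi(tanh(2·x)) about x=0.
256·x^7/(21·√(π)) - 32·x^5/(5·√(π)) + 4·x/√(π)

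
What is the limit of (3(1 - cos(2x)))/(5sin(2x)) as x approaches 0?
Both numerator and denominator → 0 as x → 0; this is a 0/0 indeterminate form.
Expand each to leading order near x = 0: numerator ~ 6·x^2, denominator ~ 10·x.
The limit of the ratio is 0.

Final answer: 0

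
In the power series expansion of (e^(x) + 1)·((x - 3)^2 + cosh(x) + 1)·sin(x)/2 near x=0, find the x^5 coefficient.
Expand to order 5: (e^(x) + 1)·((x - 3)^2 + cosh(x) + 1)·sin(x)/2 = 7·x^5/240 + x^4/4 - 7·x^3/12 - x^2/2 + 11·x + O(x^6).
The coefficient of x^5 is 7/240.

Final answer: 7/240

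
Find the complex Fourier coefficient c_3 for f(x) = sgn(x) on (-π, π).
Compute the real Fourier coefficients first: a_3 = 0, b_3 = 4/(3·π).
Then c_3 = (a_3 − i·b_3)/2 = -2·i/(3·π).

Final answer: -2·i/(3·π)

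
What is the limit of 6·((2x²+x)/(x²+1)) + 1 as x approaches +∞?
Evaluate the dominant behaviour as x → +∞; each term tends to a finite value or vanishes.
Limit = 13.

Final answer: 13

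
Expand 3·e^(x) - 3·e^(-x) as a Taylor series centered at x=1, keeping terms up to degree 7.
(-3 + 3·e^(2))·e^(-1) + (3 + 3·e^(2))·e^(-1)·(x - 1) + (-3 + 3·e^(2))·e^(-1)·(x - 1)^2/2 + (1 + e^(2))·e^(-1)·(x - 1)^3/2 + (-1 + e^(2))·e^(-1)·(x - 1)^4/8 + (1 + e^(2))·e^(-1)·(x - 1)^5/40 + (-1 + e^(2))·e^(-1)·(x - 1)^6/240 + (1 + e^(2))·e^(-1)·(x - 1)^7/1680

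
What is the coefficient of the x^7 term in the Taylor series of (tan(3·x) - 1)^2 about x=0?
Expand to order 7: (tan(3·x) - 1)^2 = -8262·x^7/35 + 1377·x^6/5 - 324·x^5/5 + 54·x^4 - 18·x^3 + 9·x^2 - 6·x + 1 + O(x^8).
The coefficient of x^7 is -8262/35.

Final answer: -8262/35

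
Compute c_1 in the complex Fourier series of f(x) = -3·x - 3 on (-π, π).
Compute the real Fourier coefficients first: a_1 = 0, b_1 = -6.
Then c_1 = (a_1 − i·b_1)/2 = 3·i.

Final answer: 3·i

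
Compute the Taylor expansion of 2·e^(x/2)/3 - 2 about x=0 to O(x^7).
x^6/69120 + x^5/5760 + x^4/576 + x^3/72 + x^2/12 + x/3 - 4/3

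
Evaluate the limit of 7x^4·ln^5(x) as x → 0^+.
This is a 0·∞ indeterminate form at x → 0⁺.
Rewrite the product as 7·ln^5(x) / x^(-4) and apply L'Hôpital, or use the standard hierarchy x^(-4) ≫ |ln x|^5 as x → 0⁺.
The indeterminate product → 0, so the limit = 0.

Final answer: 0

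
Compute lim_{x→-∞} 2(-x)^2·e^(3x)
This is a 0·∞ indeterminate form at x → -∞.
Rewrite the product as 2(-x)^2 / e^(-3x) (an ∞/∞ form) and apply L'Hôpital, or use the standard hierarchy e^(3|x|) ≫ |(-x)^2| as x → -∞.
The indeterminate product → 0, so the limit = 0.

Final answer: 0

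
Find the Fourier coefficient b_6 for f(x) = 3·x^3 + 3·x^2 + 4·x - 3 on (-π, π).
b_6 = (1/π) ∫_{-π}^{π} f(x)·sin(6x) dx.
Evaluate the integral (use parity and integration by parts as needed): b_6 = -π^2 - 7/6.

Final answer: -π^2 - 7/6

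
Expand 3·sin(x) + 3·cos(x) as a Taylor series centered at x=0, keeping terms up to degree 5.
x^5/40 + x^4/8 - x^3/2 - 3·x^2/2 + 3·x + 3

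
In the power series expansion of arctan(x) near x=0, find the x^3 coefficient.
Expand to order 3: arctan(x) = -x^3/3 + x + O(x^4).
The coefficient of x^3 is -1/3.

Final answer: -1/3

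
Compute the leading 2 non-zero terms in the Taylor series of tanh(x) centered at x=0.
-x^3/3 + x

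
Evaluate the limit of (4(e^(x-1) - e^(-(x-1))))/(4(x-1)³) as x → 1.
Both numerator and denominator → 0 as x → 1; this is a 0/0 indeterminate form.
Expand each to leading order near x = 1: numerator ~ 8·(x - 1), denominator ~ 4·(x - 1)^3.
The limit of the ratio is ∞.

Final answer: ∞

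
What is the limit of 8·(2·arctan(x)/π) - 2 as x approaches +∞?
Evaluate the dominant behaviour as x → +∞; each term tends to a finite value or vanishes.
Limit = 6.

Final answer: 6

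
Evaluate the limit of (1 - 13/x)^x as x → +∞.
As x → +∞: this is the defining limit (1 - 13/x)^x → e^(-13).
Limit = e^(-13).

Final answer: e^(-13)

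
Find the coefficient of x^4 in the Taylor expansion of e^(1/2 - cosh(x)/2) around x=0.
Expand to order 4: e^(1/2 - cosh(x)/2) = x^4/96 - x^2/4 + 1 + O(x^5).
The coefficient of x^4 is 1/96.

Final answer: 1/96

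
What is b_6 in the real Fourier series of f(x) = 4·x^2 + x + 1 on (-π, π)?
b_6 = (1/π) ∫_{-π}^{π} f(x)·sin(6x) dx.
Evaluate the integral (use parity and integration by parts as needed): b_6 = -1/3.

Final answer: -1/3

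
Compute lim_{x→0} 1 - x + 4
Direct substitution at x = 0 gives 5.

Final answer: 5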